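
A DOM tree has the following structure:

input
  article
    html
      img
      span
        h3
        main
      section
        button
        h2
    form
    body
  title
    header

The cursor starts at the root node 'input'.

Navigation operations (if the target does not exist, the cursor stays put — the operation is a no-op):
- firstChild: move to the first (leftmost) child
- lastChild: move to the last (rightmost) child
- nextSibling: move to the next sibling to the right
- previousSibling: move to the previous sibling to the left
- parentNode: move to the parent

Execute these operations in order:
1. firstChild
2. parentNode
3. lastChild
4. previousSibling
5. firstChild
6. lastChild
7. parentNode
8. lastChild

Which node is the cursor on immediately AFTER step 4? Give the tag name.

Answer: article

Derivation:
After 1 (firstChild): article
After 2 (parentNode): input
After 3 (lastChild): title
After 4 (previousSibling): article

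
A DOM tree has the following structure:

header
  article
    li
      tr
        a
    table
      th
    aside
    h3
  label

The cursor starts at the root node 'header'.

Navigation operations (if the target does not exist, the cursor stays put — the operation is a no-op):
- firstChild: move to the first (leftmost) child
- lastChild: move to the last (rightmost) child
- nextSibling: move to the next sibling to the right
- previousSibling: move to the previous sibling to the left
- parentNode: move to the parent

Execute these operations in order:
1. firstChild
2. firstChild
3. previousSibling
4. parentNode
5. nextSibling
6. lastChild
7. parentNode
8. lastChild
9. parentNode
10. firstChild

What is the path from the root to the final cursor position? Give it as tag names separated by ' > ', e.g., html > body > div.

Answer: header > article

Derivation:
After 1 (firstChild): article
After 2 (firstChild): li
After 3 (previousSibling): li (no-op, stayed)
After 4 (parentNode): article
After 5 (nextSibling): label
After 6 (lastChild): label (no-op, stayed)
After 7 (parentNode): header
After 8 (lastChild): label
After 9 (parentNode): header
After 10 (firstChild): article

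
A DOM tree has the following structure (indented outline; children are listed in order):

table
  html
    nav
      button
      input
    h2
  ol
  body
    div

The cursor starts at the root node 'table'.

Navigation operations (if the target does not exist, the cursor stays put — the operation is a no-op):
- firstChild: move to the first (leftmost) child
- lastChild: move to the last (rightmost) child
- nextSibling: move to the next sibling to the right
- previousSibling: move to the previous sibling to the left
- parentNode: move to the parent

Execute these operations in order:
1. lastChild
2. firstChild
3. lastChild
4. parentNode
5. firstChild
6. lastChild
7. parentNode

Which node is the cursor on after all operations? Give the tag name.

After 1 (lastChild): body
After 2 (firstChild): div
After 3 (lastChild): div (no-op, stayed)
After 4 (parentNode): body
After 5 (firstChild): div
After 6 (lastChild): div (no-op, stayed)
After 7 (parentNode): body

Answer: body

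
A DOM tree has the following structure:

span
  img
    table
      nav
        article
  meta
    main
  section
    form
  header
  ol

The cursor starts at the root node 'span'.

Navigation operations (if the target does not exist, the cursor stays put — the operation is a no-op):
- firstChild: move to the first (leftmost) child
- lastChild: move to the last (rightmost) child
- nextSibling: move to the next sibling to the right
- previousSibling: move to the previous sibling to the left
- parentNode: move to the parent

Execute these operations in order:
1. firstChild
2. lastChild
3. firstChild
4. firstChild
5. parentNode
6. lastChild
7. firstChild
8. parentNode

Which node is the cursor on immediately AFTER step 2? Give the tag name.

After 1 (firstChild): img
After 2 (lastChild): table

Answer: table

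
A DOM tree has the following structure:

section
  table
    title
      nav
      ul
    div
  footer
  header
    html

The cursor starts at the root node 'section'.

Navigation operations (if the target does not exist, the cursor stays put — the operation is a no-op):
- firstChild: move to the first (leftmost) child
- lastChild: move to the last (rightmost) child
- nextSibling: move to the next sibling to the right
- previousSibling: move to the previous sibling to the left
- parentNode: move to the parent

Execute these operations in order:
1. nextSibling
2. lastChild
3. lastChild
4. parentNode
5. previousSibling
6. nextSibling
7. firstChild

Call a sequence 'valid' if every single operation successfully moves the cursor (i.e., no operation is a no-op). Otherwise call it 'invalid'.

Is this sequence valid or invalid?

Answer: invalid

Derivation:
After 1 (nextSibling): section (no-op, stayed)
After 2 (lastChild): header
After 3 (lastChild): html
After 4 (parentNode): header
After 5 (previousSibling): footer
After 6 (nextSibling): header
After 7 (firstChild): html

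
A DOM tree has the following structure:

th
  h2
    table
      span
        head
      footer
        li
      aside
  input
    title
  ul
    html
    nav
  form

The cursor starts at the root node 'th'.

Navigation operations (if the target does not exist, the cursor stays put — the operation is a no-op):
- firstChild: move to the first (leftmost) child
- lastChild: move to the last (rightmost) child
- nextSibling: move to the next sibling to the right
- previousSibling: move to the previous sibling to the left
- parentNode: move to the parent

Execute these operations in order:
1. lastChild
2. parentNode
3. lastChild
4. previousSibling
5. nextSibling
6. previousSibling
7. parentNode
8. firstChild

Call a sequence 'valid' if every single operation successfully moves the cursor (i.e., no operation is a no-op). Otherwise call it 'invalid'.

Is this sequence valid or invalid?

Answer: valid

Derivation:
After 1 (lastChild): form
After 2 (parentNode): th
After 3 (lastChild): form
After 4 (previousSibling): ul
After 5 (nextSibling): form
After 6 (previousSibling): ul
After 7 (parentNode): th
After 8 (firstChild): h2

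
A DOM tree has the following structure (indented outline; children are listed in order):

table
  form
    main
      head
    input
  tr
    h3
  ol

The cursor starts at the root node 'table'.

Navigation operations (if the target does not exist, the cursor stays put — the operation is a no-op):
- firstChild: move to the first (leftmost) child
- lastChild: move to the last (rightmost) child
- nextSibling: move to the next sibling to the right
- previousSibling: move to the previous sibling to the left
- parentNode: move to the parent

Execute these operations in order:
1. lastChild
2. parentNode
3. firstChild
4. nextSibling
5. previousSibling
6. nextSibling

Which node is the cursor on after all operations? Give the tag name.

After 1 (lastChild): ol
After 2 (parentNode): table
After 3 (firstChild): form
After 4 (nextSibling): tr
After 5 (previousSibling): form
After 6 (nextSibling): tr

Answer: tr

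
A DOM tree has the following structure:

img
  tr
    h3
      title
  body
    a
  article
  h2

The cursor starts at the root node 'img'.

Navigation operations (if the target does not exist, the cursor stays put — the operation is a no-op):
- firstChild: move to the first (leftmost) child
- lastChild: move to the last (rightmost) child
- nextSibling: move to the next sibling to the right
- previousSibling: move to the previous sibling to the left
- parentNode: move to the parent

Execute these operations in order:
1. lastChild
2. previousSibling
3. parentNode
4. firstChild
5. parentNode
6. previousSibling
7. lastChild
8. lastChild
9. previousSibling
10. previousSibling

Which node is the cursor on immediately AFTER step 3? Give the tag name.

After 1 (lastChild): h2
After 2 (previousSibling): article
After 3 (parentNode): img

Answer: img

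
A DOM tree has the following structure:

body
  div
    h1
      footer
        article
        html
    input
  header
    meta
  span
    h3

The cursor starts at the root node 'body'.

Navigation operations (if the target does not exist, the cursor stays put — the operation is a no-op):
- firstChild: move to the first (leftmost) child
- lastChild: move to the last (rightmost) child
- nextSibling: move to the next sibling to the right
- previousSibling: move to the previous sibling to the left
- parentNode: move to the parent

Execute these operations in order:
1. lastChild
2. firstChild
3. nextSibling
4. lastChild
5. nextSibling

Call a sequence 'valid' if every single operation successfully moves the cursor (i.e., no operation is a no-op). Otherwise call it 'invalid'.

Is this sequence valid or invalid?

After 1 (lastChild): span
After 2 (firstChild): h3
After 3 (nextSibling): h3 (no-op, stayed)
After 4 (lastChild): h3 (no-op, stayed)
After 5 (nextSibling): h3 (no-op, stayed)

Answer: invalid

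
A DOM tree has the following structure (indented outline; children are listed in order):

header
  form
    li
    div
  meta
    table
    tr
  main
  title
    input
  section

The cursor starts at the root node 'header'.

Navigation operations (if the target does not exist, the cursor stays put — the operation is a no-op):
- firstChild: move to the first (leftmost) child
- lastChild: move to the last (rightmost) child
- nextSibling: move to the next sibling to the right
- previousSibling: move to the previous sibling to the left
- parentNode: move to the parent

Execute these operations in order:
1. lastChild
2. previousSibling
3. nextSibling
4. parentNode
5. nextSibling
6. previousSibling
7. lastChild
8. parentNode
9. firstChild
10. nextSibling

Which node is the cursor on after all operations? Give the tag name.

After 1 (lastChild): section
After 2 (previousSibling): title
After 3 (nextSibling): section
After 4 (parentNode): header
After 5 (nextSibling): header (no-op, stayed)
After 6 (previousSibling): header (no-op, stayed)
After 7 (lastChild): section
After 8 (parentNode): header
After 9 (firstChild): form
After 10 (nextSibling): meta

Answer: meta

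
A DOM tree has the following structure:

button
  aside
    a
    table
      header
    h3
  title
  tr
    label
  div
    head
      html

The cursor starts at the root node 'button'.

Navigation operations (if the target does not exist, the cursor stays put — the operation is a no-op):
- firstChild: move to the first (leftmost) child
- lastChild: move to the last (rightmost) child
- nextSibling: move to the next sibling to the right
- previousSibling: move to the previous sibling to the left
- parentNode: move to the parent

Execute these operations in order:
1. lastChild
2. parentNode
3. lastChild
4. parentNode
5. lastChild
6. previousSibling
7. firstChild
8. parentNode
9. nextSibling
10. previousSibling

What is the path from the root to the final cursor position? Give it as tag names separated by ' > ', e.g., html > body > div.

After 1 (lastChild): div
After 2 (parentNode): button
After 3 (lastChild): div
After 4 (parentNode): button
After 5 (lastChild): div
After 6 (previousSibling): tr
After 7 (firstChild): label
After 8 (parentNode): tr
After 9 (nextSibling): div
After 10 (previousSibling): tr

Answer: button > tr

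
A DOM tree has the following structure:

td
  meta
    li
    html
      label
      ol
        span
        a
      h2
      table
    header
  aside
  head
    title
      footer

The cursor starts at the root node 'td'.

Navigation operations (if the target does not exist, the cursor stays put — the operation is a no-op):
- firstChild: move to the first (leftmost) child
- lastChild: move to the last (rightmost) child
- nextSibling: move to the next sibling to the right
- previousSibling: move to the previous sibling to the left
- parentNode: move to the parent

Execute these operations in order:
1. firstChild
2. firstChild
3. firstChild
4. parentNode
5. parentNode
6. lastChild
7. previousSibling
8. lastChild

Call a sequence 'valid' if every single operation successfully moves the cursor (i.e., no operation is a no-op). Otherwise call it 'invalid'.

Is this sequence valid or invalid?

After 1 (firstChild): meta
After 2 (firstChild): li
After 3 (firstChild): li (no-op, stayed)
After 4 (parentNode): meta
After 5 (parentNode): td
After 6 (lastChild): head
After 7 (previousSibling): aside
After 8 (lastChild): aside (no-op, stayed)

Answer: invalid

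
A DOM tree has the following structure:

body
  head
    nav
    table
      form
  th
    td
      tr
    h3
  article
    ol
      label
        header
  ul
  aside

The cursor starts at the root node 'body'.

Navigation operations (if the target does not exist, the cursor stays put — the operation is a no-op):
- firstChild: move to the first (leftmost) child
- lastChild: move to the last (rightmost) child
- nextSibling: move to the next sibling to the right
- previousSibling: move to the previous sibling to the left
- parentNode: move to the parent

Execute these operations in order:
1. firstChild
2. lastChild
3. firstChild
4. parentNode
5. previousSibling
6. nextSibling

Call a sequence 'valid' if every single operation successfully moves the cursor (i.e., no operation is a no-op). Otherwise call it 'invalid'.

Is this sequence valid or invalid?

After 1 (firstChild): head
After 2 (lastChild): table
After 3 (firstChild): form
After 4 (parentNode): table
After 5 (previousSibling): nav
After 6 (nextSibling): table

Answer: valid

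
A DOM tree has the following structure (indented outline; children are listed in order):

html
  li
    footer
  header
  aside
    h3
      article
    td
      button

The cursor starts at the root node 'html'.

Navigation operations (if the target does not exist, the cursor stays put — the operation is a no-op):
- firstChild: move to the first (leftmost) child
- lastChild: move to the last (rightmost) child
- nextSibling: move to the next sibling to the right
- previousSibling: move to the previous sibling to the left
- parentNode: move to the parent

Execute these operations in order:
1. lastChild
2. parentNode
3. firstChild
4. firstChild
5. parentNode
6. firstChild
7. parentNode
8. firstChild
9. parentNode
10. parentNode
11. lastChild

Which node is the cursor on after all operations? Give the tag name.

After 1 (lastChild): aside
After 2 (parentNode): html
After 3 (firstChild): li
After 4 (firstChild): footer
After 5 (parentNode): li
After 6 (firstChild): footer
After 7 (parentNode): li
After 8 (firstChild): footer
After 9 (parentNode): li
After 10 (parentNode): html
After 11 (lastChild): aside

Answer: aside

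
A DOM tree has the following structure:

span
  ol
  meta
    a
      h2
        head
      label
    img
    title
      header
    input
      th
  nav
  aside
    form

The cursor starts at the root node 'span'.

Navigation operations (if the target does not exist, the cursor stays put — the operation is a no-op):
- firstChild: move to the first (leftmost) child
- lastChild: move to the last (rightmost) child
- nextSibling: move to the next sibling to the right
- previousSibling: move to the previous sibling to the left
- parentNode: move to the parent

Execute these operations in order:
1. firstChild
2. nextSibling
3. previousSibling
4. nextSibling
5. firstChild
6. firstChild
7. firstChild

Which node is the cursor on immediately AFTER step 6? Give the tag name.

After 1 (firstChild): ol
After 2 (nextSibling): meta
After 3 (previousSibling): ol
After 4 (nextSibling): meta
After 5 (firstChild): a
After 6 (firstChild): h2

Answer: h2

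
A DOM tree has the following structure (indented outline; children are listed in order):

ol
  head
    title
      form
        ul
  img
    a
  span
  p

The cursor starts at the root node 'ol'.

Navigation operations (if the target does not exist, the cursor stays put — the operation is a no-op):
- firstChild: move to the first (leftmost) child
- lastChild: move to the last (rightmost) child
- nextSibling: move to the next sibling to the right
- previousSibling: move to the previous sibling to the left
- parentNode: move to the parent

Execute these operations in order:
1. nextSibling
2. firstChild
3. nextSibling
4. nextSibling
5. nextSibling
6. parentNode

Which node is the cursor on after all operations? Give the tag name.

After 1 (nextSibling): ol (no-op, stayed)
After 2 (firstChild): head
After 3 (nextSibling): img
After 4 (nextSibling): span
After 5 (nextSibling): p
After 6 (parentNode): ol

Answer: ol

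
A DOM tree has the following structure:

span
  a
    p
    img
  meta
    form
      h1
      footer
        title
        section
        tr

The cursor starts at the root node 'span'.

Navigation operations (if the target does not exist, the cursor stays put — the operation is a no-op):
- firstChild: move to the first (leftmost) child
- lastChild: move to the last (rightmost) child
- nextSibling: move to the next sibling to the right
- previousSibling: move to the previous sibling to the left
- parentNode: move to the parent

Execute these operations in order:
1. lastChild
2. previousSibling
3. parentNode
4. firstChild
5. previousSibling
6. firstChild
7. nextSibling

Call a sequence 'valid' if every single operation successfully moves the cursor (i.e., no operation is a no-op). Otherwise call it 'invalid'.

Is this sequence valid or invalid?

Answer: invalid

Derivation:
After 1 (lastChild): meta
After 2 (previousSibling): a
After 3 (parentNode): span
After 4 (firstChild): a
After 5 (previousSibling): a (no-op, stayed)
After 6 (firstChild): p
After 7 (nextSibling): img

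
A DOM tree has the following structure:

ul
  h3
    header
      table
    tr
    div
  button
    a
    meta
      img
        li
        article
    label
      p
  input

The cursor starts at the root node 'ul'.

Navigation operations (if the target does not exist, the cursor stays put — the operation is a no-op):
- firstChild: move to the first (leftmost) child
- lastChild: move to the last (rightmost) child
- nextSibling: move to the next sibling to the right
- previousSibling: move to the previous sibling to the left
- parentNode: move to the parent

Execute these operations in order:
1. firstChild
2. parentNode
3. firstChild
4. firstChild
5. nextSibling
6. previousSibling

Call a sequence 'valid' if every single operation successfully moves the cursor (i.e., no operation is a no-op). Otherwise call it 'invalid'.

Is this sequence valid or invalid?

Answer: valid

Derivation:
After 1 (firstChild): h3
After 2 (parentNode): ul
After 3 (firstChild): h3
After 4 (firstChild): header
After 5 (nextSibling): tr
After 6 (previousSibling): header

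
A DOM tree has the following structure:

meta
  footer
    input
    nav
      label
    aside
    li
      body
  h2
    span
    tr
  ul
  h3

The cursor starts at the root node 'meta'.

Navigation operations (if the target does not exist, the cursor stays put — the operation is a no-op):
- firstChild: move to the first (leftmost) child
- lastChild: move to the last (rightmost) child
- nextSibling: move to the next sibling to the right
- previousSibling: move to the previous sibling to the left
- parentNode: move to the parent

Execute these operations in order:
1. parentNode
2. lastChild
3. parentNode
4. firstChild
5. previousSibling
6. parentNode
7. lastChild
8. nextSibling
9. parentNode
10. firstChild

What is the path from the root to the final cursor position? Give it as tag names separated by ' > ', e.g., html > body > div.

Answer: meta > footer

Derivation:
After 1 (parentNode): meta (no-op, stayed)
After 2 (lastChild): h3
After 3 (parentNode): meta
After 4 (firstChild): footer
After 5 (previousSibling): footer (no-op, stayed)
After 6 (parentNode): meta
After 7 (lastChild): h3
After 8 (nextSibling): h3 (no-op, stayed)
After 9 (parentNode): meta
After 10 (firstChild): footer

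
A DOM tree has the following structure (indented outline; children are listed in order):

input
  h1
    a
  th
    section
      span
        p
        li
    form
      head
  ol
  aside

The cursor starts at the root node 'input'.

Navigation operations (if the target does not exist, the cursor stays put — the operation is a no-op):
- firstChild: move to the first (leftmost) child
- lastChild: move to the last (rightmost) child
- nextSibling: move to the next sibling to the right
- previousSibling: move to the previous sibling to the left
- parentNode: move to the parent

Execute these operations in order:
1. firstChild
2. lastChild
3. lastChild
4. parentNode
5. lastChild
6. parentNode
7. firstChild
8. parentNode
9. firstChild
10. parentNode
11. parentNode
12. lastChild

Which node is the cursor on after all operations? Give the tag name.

Answer: aside

Derivation:
After 1 (firstChild): h1
After 2 (lastChild): a
After 3 (lastChild): a (no-op, stayed)
After 4 (parentNode): h1
After 5 (lastChild): a
After 6 (parentNode): h1
After 7 (firstChild): a
After 8 (parentNode): h1
After 9 (firstChild): a
After 10 (parentNode): h1
After 11 (parentNode): input
After 12 (lastChild): aside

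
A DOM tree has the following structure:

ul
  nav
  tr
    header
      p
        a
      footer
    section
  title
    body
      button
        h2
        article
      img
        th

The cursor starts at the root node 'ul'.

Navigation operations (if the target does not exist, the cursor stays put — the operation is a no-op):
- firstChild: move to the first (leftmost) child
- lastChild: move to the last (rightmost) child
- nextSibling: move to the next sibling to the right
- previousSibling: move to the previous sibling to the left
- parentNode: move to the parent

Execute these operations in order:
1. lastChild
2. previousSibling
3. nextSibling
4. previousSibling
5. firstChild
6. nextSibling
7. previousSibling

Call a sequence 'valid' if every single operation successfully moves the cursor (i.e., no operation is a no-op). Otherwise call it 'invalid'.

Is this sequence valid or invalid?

Answer: valid

Derivation:
After 1 (lastChild): title
After 2 (previousSibling): tr
After 3 (nextSibling): title
After 4 (previousSibling): tr
After 5 (firstChild): header
After 6 (nextSibling): section
After 7 (previousSibling): header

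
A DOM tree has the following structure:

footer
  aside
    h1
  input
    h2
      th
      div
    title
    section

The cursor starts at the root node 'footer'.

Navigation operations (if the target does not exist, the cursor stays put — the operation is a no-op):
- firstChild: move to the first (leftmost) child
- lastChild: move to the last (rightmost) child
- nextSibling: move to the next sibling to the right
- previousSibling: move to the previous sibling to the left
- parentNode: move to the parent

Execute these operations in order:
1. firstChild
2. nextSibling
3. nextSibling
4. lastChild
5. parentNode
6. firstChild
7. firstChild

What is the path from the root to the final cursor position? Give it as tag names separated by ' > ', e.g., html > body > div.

After 1 (firstChild): aside
After 2 (nextSibling): input
After 3 (nextSibling): input (no-op, stayed)
After 4 (lastChild): section
After 5 (parentNode): input
After 6 (firstChild): h2
After 7 (firstChild): th

Answer: footer > input > h2 > th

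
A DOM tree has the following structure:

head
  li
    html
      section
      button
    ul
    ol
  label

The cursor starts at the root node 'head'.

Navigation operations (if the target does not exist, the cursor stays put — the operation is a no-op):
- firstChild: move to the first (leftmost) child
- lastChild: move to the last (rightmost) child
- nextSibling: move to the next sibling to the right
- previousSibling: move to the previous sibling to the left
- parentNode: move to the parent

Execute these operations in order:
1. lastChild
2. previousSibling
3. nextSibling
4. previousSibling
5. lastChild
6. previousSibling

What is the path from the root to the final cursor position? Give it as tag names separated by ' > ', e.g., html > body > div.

Answer: head > li > ul

Derivation:
After 1 (lastChild): label
After 2 (previousSibling): li
After 3 (nextSibling): label
After 4 (previousSibling): li
After 5 (lastChild): ol
After 6 (previousSibling): ul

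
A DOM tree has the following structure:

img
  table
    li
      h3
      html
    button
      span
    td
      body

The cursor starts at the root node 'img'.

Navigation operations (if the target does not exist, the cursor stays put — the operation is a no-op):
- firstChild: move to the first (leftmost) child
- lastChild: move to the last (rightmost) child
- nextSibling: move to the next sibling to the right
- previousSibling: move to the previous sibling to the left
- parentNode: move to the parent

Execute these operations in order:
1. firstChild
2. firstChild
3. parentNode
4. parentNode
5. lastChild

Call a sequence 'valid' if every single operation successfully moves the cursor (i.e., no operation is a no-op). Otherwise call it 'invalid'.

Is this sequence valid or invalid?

Answer: valid

Derivation:
After 1 (firstChild): table
After 2 (firstChild): li
After 3 (parentNode): table
After 4 (parentNode): img
After 5 (lastChild): table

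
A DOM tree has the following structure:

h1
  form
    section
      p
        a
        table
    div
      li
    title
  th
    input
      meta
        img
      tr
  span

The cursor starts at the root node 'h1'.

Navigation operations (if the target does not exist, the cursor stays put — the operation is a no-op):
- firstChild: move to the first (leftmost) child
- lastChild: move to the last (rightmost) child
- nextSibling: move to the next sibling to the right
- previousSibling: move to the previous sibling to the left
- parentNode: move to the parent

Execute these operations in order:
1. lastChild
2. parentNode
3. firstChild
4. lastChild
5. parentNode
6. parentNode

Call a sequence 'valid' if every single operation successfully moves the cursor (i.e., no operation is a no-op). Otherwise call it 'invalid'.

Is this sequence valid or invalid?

After 1 (lastChild): span
After 2 (parentNode): h1
After 3 (firstChild): form
After 4 (lastChild): title
After 5 (parentNode): form
After 6 (parentNode): h1

Answer: valid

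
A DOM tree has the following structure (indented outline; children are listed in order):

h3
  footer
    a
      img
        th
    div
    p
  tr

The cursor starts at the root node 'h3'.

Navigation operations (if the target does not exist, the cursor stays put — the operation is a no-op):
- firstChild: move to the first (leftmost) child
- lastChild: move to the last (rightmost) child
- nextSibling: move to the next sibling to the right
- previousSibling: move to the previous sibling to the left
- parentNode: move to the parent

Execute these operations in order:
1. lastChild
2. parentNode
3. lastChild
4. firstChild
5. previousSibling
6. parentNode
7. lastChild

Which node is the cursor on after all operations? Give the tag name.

After 1 (lastChild): tr
After 2 (parentNode): h3
After 3 (lastChild): tr
After 4 (firstChild): tr (no-op, stayed)
After 5 (previousSibling): footer
After 6 (parentNode): h3
After 7 (lastChild): tr

Answer: tr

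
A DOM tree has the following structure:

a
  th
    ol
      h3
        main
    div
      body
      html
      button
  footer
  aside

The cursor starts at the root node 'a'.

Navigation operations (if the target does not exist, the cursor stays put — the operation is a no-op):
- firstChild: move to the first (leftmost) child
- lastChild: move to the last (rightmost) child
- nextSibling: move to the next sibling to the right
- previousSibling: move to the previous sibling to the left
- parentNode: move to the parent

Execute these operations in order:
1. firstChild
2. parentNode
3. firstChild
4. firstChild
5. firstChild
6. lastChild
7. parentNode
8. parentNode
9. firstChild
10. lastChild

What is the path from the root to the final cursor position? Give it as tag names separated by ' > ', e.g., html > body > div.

Answer: a > th > ol > h3 > main

Derivation:
After 1 (firstChild): th
After 2 (parentNode): a
After 3 (firstChild): th
After 4 (firstChild): ol
After 5 (firstChild): h3
After 6 (lastChild): main
After 7 (parentNode): h3
After 8 (parentNode): ol
After 9 (firstChild): h3
After 10 (lastChild): main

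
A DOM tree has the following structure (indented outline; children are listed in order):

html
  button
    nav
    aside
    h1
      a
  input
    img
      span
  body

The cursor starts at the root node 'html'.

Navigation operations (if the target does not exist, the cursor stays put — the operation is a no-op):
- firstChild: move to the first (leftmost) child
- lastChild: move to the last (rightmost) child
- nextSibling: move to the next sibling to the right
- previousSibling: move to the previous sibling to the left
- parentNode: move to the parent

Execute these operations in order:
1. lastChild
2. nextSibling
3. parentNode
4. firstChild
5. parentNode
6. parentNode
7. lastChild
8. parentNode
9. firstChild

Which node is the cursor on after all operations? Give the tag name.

Answer: button

Derivation:
After 1 (lastChild): body
After 2 (nextSibling): body (no-op, stayed)
After 3 (parentNode): html
After 4 (firstChild): button
After 5 (parentNode): html
After 6 (parentNode): html (no-op, stayed)
After 7 (lastChild): body
After 8 (parentNode): html
After 9 (firstChild): button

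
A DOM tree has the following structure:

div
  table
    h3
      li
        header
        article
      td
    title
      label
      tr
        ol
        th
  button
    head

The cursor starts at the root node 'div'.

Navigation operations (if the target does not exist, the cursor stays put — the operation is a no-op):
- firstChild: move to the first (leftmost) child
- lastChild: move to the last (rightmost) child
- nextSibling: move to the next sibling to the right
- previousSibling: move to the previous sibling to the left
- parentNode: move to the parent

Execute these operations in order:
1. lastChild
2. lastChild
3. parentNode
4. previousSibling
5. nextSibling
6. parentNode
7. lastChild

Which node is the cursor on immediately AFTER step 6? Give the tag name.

Answer: div

Derivation:
After 1 (lastChild): button
After 2 (lastChild): head
After 3 (parentNode): button
After 4 (previousSibling): table
After 5 (nextSibling): button
After 6 (parentNode): div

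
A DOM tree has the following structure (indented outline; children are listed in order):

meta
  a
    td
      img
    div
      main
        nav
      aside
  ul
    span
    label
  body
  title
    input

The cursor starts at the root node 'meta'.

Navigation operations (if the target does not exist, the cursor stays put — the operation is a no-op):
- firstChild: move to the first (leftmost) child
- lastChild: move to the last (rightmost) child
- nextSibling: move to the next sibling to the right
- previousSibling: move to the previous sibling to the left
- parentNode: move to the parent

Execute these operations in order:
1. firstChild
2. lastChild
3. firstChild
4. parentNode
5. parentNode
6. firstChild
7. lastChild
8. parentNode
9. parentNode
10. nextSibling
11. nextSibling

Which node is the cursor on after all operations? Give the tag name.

Answer: body

Derivation:
After 1 (firstChild): a
After 2 (lastChild): div
After 3 (firstChild): main
After 4 (parentNode): div
After 5 (parentNode): a
After 6 (firstChild): td
After 7 (lastChild): img
After 8 (parentNode): td
After 9 (parentNode): a
After 10 (nextSibling): ul
After 11 (nextSibling): body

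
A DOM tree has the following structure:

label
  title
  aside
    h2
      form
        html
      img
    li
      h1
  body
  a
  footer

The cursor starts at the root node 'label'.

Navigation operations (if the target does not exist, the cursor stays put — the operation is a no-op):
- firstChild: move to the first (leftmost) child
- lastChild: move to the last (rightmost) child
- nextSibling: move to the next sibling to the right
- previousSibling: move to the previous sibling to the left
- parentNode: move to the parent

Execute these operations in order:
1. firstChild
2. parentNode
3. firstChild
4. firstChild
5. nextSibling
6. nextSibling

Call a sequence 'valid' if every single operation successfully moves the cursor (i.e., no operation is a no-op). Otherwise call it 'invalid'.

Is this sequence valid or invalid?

After 1 (firstChild): title
After 2 (parentNode): label
After 3 (firstChild): title
After 4 (firstChild): title (no-op, stayed)
After 5 (nextSibling): aside
After 6 (nextSibling): body

Answer: invalid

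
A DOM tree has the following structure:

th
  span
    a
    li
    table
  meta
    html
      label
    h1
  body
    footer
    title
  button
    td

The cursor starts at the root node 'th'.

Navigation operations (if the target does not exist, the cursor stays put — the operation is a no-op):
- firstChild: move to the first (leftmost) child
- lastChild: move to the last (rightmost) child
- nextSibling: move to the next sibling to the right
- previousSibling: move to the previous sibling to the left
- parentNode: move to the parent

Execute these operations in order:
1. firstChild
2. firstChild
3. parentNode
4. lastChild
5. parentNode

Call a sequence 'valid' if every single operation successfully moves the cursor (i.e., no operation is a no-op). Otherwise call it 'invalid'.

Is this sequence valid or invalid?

Answer: valid

Derivation:
After 1 (firstChild): span
After 2 (firstChild): a
After 3 (parentNode): span
After 4 (lastChild): table
After 5 (parentNode): span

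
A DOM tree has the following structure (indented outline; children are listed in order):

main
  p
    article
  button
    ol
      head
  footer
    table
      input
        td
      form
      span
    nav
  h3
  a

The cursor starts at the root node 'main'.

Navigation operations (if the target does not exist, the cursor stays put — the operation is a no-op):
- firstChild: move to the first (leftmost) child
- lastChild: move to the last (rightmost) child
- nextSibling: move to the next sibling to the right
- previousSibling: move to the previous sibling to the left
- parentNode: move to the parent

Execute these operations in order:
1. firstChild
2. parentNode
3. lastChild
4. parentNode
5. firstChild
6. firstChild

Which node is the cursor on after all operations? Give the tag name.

After 1 (firstChild): p
After 2 (parentNode): main
After 3 (lastChild): a
After 4 (parentNode): main
After 5 (firstChild): p
After 6 (firstChild): article

Answer: article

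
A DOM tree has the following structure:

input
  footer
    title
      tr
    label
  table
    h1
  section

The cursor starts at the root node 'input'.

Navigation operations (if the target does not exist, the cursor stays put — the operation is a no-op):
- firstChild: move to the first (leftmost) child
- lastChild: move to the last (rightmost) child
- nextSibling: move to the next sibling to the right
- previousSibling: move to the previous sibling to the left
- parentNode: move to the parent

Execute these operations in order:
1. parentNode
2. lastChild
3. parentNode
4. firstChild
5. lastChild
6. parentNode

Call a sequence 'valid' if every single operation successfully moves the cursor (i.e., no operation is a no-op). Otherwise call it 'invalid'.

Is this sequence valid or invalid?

Answer: invalid

Derivation:
After 1 (parentNode): input (no-op, stayed)
After 2 (lastChild): section
After 3 (parentNode): input
After 4 (firstChild): footer
After 5 (lastChild): label
After 6 (parentNode): footer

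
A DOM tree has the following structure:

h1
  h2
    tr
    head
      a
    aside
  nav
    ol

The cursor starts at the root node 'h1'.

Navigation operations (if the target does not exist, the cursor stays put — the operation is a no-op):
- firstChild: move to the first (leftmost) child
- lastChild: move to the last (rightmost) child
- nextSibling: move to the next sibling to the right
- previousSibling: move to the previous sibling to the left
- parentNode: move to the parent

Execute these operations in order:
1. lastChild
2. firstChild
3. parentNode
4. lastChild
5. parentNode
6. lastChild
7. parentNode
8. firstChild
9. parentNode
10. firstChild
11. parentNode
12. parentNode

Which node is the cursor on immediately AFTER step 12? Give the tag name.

Answer: h1

Derivation:
After 1 (lastChild): nav
After 2 (firstChild): ol
After 3 (parentNode): nav
After 4 (lastChild): ol
After 5 (parentNode): nav
After 6 (lastChild): ol
After 7 (parentNode): nav
After 8 (firstChild): ol
After 9 (parentNode): nav
After 10 (firstChild): ol
After 11 (parentNode): nav
After 12 (parentNode): h1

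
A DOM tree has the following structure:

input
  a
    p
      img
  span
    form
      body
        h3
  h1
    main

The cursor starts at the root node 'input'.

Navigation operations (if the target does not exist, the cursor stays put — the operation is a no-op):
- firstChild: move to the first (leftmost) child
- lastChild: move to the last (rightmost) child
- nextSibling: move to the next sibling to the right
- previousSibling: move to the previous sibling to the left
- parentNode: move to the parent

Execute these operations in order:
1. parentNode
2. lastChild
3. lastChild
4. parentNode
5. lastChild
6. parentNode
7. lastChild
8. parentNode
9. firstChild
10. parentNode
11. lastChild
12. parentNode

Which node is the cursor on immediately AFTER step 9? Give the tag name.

Answer: main

Derivation:
After 1 (parentNode): input (no-op, stayed)
After 2 (lastChild): h1
After 3 (lastChild): main
After 4 (parentNode): h1
After 5 (lastChild): main
After 6 (parentNode): h1
After 7 (lastChild): main
After 8 (parentNode): h1
After 9 (firstChild): main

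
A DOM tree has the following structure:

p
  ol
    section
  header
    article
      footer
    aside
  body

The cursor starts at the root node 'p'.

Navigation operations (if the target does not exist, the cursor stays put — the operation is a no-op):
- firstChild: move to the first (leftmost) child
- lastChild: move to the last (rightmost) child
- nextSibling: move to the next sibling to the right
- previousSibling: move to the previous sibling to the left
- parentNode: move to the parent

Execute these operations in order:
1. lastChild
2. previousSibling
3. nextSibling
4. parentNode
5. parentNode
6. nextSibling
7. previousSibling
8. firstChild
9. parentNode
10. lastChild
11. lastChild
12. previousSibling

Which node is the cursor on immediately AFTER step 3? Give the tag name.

After 1 (lastChild): body
After 2 (previousSibling): header
After 3 (nextSibling): body

Answer: body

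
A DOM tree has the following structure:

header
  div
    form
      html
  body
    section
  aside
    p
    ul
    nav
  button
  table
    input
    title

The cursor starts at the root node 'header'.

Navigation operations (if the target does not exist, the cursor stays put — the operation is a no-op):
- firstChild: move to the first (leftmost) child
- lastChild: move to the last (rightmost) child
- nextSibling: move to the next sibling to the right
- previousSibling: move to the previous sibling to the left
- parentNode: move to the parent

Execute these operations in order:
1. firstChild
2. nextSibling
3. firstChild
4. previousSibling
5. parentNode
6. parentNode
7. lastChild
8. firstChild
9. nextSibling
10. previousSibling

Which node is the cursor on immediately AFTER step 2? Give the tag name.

Answer: body

Derivation:
After 1 (firstChild): div
After 2 (nextSibling): body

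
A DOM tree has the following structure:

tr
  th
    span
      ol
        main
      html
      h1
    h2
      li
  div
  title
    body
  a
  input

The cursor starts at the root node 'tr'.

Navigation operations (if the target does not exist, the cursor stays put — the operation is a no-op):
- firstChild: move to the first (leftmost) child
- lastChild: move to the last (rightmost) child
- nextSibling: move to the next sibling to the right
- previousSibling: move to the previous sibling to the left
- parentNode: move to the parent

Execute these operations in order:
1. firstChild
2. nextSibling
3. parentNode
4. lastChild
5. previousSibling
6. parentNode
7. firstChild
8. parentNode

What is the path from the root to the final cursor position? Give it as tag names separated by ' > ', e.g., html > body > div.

After 1 (firstChild): th
After 2 (nextSibling): div
After 3 (parentNode): tr
After 4 (lastChild): input
After 5 (previousSibling): a
After 6 (parentNode): tr
After 7 (firstChild): th
After 8 (parentNode): tr

Answer: tr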